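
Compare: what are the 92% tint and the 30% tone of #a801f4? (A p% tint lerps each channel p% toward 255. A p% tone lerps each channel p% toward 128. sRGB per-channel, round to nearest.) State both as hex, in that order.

#a801f4 is rgb(168, 1, 244).
92% tint:
  R: 168 + 0.92×(255−168) = 168 + 80.04 = 248.04 → 248
  G: 1 + 233.68 = 234.68 → 235
  B: 244 + 0.92×(255−244) = 244 + 10.12 = 254.12 → 254
  → #f8ebfe
30% tone:
  R: 168 + 0.3×(128−168) = 168 − 12 = 156 → 156
  G: 1 + 38.1 = 39.1 → 39
  B: 244 + 0.3×(128−244) = 244 − 34.8 = 209.2 → 209
  → #9c27d1

#f8ebfe, #9c27d1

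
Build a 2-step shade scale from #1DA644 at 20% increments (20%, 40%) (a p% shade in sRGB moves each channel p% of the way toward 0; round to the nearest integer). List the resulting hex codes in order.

#178536, #116429

#1DA644 is rgb(29, 166, 68).
20%: (29 − 5.8 = 23.2→23, 166 − 33.2 = 132.8→133, 68 − 13.6 = 54.4→54) → #178536
40%: (29 − 11.6 = 17.4→17, 166 − 66.4 = 99.6→100, 68 − 27.2 = 40.8→41) → #116429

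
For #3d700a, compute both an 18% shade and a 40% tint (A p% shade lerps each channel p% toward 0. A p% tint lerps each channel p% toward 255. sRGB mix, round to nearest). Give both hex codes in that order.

#325c08, #8ba96c

#3d700a is rgb(61, 112, 10).
18% shade:
  R: 61 − 10.98 = 50.02 → 50
  G: 112 − 20.16 = 91.84 → 92
  B: 10 + 0.18×(0−10) = 10 − 1.8 = 8.2 → 8
  → #325c08
40% tint:
  R: 61 + 0.4×(255−61) = 61 + 77.6 = 138.6 → 139
  G: 112 + 57.2 = 169.2 → 169
  B: 10 + 0.4×(255−10) = 10 + 98 = 108 → 108
  → #8ba96c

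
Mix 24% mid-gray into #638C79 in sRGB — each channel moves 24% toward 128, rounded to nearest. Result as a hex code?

#6A897B

#638C79 is rgb(99, 140, 121).
A 24% tone moves each channel 24% toward 128:
  R: 99 + 0.24×(128−99) = 99 + 6.96 = 105.96 → 106
  G: 140 + 0.24×(128−140) = 140 − 2.88 = 137.12 → 137
  B: 121 + 1.68 = 122.68 → 123
rgb(106, 137, 123) = #6A897B.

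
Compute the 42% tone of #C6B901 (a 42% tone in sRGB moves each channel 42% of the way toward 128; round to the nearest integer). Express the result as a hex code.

#A9A136

#C6B901 is rgb(198, 185, 1).
A 42% tone moves each channel 42% toward 128:
  R: 198 + 0.42×(128−198) = 198 − 29.4 = 168.6 → 169
  G: 185 + 0.42×(128−185) = 185 − 23.94 = 161.06 → 161
  B: 1 + 0.42×(128−1) = 1 + 53.34 = 54.34 → 54
rgb(169, 161, 54) = #A9A136.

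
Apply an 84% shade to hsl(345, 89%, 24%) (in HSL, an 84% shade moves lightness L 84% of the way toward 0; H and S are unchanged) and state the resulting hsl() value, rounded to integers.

L moves 84% from 24 toward 0: 24 − 20.16 = 3.84 → 4.
H and S are unchanged.

hsl(345, 89%, 4%)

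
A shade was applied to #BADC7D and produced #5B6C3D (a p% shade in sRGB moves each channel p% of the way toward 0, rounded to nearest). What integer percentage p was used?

51%

#BADC7D is rgb(186, 220, 125); #5B6C3D is rgb(91, 108, 61).
On the G channel (widest range): 108 ≈ 220 + (p/100)(0 − 220), so p ≈ 100×(108 − 220)/(0 − 220) = -11200/-220 = 50.91.
p = 51 reproduces all three channels after rounding.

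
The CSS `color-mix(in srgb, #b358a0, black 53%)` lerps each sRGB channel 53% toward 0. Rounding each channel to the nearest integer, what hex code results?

#54294b

#b358a0 is rgb(179, 88, 160).
A 53% shade moves each channel 53% toward 0:
  R: 179 + 0.53×(0−179) = 179 − 94.87 = 84.13 → 84
  G: 88 + 0.53×(0−88) = 88 − 46.64 = 41.36 → 41
  B: 160 − 84.8 = 75.2 → 75
rgb(84, 41, 75) = #54294b.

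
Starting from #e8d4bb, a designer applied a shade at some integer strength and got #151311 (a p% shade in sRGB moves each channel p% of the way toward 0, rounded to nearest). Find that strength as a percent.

91%

#e8d4bb is rgb(232, 212, 187); #151311 is rgb(21, 19, 17).
On the R channel (widest range): 21 ≈ 232 + (p/100)(0 − 232), so p ≈ 100×(21 − 232)/(0 − 232) = -21100/-232 = 90.95.
p = 91 reproduces all three channels after rounding.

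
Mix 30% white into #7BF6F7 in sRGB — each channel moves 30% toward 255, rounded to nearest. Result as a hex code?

#A3F9F9

#7BF6F7 is rgb(123, 246, 247).
Lerp each channel 30% toward 255:
  R: 123 + 0.3×(255−123) = 123 + 39.6 = 162.6 → 163
  G: 246 + 2.7 = 248.7 → 249
  B: 247 + 2.4 = 249.4 → 249
rgb(163, 249, 249) = #A3F9F9.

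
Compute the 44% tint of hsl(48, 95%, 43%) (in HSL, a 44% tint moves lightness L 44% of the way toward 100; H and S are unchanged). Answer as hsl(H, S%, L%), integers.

hsl(48, 95%, 68%)

L moves 44% from 43 toward 100: 43 + 25.08 = 68.08 → 68.
H and S are unchanged.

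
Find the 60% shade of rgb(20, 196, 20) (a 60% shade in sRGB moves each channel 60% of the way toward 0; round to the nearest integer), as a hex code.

#084E08

A 60% shade moves each channel 60% toward 0:
  R: 20 − 12 = 8 → 8
  G: 196 − 117.6 = 78.4 → 78
  B: 20 − 12 = 8 → 8
rgb(8, 78, 8) = #084E08.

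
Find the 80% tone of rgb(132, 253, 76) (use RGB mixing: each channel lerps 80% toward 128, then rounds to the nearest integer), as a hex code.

Per channel, c → c + 0.8(128 − c):
  R: 132 + 0.8×(128−132) = 132 − 3.2 = 128.8 → 129
  G: 253 + 0.8×(128−253) = 253 − 100 = 153 → 153
  B: 76 + 41.6 = 117.6 → 118
rgb(129, 153, 118) = #819976.

#819976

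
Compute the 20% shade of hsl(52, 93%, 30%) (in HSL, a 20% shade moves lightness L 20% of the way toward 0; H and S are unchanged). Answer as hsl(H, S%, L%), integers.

L moves 20% from 30 toward 0: 30 − 6 = 24 → 24.
H and S are unchanged.

hsl(52, 93%, 24%)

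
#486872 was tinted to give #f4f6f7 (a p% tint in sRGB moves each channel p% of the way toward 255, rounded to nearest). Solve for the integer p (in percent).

#486872 is rgb(72, 104, 114); #f4f6f7 is rgb(244, 246, 247).
On the R channel (widest range): 244 ≈ 72 + (p/100)(255 − 72), so p ≈ 100×(244 − 72)/(255 − 72) = 17200/183 = 93.99.
p = 94 reproduces all three channels after rounding.

94%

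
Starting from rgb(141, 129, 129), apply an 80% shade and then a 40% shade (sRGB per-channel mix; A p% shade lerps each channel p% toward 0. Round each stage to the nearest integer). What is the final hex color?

#111010

Lerp each channel 80% toward 0:
  R: 141 + 0.8×(0−141) = 141 − 112.8 = 28.2 → 28
  G: 129 + 0.8×(0−129) = 129 − 103.2 = 25.8 → 26
  B: 129 − 103.2 = 25.8 → 26
After the shade: rgb(28, 26, 26) = #1c1a1a.
Lerp each channel 40% toward 0:
  R: 28 + 0.4×(0−28) = 28 − 11.2 = 16.8 → 17
  G: 26 + 0.4×(0−26) = 26 − 10.4 = 15.6 → 16
  B: 26 + 0.4×(0−26) = 26 − 10.4 = 15.6 → 16
rgb(17, 16, 16) = #111010.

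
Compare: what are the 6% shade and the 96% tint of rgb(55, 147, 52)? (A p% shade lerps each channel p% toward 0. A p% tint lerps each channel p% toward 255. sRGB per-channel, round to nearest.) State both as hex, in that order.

6% shade:
  R: 55 + 0.06×(0−55) = 55 − 3.3 = 51.7 → 52
  G: 147 + 0.06×(0−147) = 147 − 8.82 = 138.18 → 138
  B: 52 + 0.06×(0−52) = 52 − 3.12 = 48.88 → 49
  → #348A31
96% tint:
  R: 55 + 0.96×(255−55) = 55 + 192 = 247 → 247
  G: 147 + 103.68 = 250.68 → 251
  B: 52 + 194.88 = 246.88 → 247
  → #F7FBF7

#348A31, #F7FBF7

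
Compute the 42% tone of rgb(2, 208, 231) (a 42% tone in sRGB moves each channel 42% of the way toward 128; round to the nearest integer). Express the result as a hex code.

A 42% tone moves each channel 42% toward 128:
  R: 2 + 52.92 = 54.92 → 55
  G: 208 + 0.42×(128−208) = 208 − 33.6 = 174.4 → 174
  B: 231 − 43.26 = 187.74 → 188
rgb(55, 174, 188) = #37aebc.

#37aebc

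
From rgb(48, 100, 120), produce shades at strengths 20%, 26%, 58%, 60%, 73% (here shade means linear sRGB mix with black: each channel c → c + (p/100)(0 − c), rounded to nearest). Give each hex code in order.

20%: (48 − 9.6 = 38.4→38, 100 − 20 = 80→80, 120 − 24 = 96→96) → #265060
26%: (48 − 12.48 = 35.52→36, 100 − 26 = 74→74, 120 − 31.2 = 88.8→89) → #244A59
58%: (48 − 27.84 = 20.16→20, 100 − 58 = 42→42, 120 − 69.6 = 50.4→50) → #142A32
60%: (48 − 28.8 = 19.2→19, 100 − 60 = 40→40, 120 − 72 = 48→48) → #132830
73%: (48 − 35.04 = 12.96→13, 100 − 73 = 27→27, 120 − 87.6 = 32.4→32) → #0D1B20

#265060, #244A59, #142A32, #132830, #0D1B20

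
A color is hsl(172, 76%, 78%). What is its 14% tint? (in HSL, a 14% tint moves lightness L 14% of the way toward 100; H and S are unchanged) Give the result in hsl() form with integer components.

L moves 14% from 78 toward 100: 78 + 3.08 = 81.08 → 81.
H and S are unchanged.

hsl(172, 76%, 81%)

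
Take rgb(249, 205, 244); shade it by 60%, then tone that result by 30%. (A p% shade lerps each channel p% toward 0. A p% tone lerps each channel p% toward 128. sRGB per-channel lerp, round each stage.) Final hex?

Per channel, c → c + 0.6(0 − c):
  R: 249 − 149.4 = 99.6 → 100
  G: 205 − 123 = 82 → 82
  B: 244 + 0.6×(0−244) = 244 − 146.4 = 97.6 → 98
After the shade: rgb(100, 82, 98) = #645262.
Lerp each channel 30% toward 128:
  R: 100 + 0.3×(128−100) = 100 + 8.4 = 108.4 → 108
  G: 82 + 13.8 = 95.8 → 96
  B: 98 + 9 = 107 → 107
rgb(108, 96, 107) = #6C606B.

#6C606B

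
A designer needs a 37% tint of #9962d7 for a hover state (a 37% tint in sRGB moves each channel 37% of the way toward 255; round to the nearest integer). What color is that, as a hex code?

#bf9ce6

#9962d7 is rgb(153, 98, 215).
Lerp each channel 37% toward 255:
  R: 153 + 0.37×(255−153) = 153 + 37.74 = 190.74 → 191
  G: 98 + 0.37×(255−98) = 98 + 58.09 = 156.09 → 156
  B: 215 + 14.8 = 229.8 → 230
rgb(191, 156, 230) = #bf9ce6.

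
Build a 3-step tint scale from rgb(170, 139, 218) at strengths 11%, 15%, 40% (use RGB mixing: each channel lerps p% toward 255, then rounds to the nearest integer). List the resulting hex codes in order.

#B398DE, #B79CE0, #CCB9E9

11%: (170 + 9.35 = 179.35→179, 139 + 12.76 = 151.76→152, 218 + 4.07 = 222.07→222) → #B398DE
15%: (170 + 12.75 = 182.75→183, 139 + 17.4 = 156.4→156, 218 + 5.55 = 223.55→224) → #B79CE0
40%: (170 + 34 = 204→204, 139 + 46.4 = 185.4→185, 218 + 14.8 = 232.8→233) → #CCB9E9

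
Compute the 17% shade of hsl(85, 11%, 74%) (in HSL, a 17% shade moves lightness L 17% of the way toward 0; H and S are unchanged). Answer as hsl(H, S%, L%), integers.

L moves 17% from 74 toward 0: 74 − 12.58 = 61.42 → 61.
H and S are unchanged.

hsl(85, 11%, 61%)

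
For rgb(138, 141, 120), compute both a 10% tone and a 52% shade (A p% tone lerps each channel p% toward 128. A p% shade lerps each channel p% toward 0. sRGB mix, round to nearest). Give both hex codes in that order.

10% tone:
  R: 138 + 0.1×(128−138) = 138 − 1 = 137 → 137
  G: 141 − 1.3 = 139.7 → 140
  B: 120 + 0.8 = 120.8 → 121
  → #898c79
52% shade:
  R: 138 + 0.52×(0−138) = 138 − 71.76 = 66.24 → 66
  G: 141 − 73.32 = 67.68 → 68
  B: 120 − 62.4 = 57.6 → 58
  → #42443a

#898c79, #42443a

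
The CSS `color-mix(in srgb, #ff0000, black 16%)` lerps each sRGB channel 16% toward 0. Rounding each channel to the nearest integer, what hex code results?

#d60000

#ff0000 is rgb(255, 0, 0).
Lerp each channel 16% toward 0:
  R: 255 + 0.16×(0−255) = 255 − 40.8 = 214.2 → 214
  G: 0 + 0.16×(0−0) = 0 + 0 = 0 → 0
  B: 0 + 0 = 0 → 0
rgb(214, 0, 0) = #d60000.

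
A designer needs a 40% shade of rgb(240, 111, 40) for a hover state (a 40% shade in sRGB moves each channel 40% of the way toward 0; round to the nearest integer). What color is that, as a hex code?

#904318

A 40% shade moves each channel 40% toward 0:
  R: 240 + 0.4×(0−240) = 240 − 96 = 144 → 144
  G: 111 − 44.4 = 66.6 → 67
  B: 40 − 16 = 24 → 24
rgb(144, 67, 24) = #904318.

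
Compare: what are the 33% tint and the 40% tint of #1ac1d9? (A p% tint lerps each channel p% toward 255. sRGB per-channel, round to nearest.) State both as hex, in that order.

#66d5e6, #76dae8

#1ac1d9 is rgb(26, 193, 217).
33% tint:
  R: 26 + 75.57 = 101.57 → 102
  G: 193 + 20.46 = 213.46 → 213
  B: 217 + 0.33×(255−217) = 217 + 12.54 = 229.54 → 230
  → #66d5e6
40% tint:
  R: 26 + 0.4×(255−26) = 26 + 91.6 = 117.6 → 118
  G: 193 + 24.8 = 217.8 → 218
  B: 217 + 15.2 = 232.2 → 232
  → #76dae8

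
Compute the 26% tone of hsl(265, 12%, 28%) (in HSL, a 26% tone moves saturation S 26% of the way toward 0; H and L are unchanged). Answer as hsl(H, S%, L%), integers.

S moves 26% from 12 toward 0: 12 − 3.12 = 8.88 → 9.
H and L are unchanged.

hsl(265, 9%, 28%)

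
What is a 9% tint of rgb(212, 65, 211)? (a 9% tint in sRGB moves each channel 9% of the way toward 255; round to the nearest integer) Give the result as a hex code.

Lerp each channel 9% toward 255:
  R: 212 + 3.87 = 215.87 → 216
  G: 65 + 17.1 = 82.1 → 82
  B: 211 + 0.09×(255−211) = 211 + 3.96 = 214.96 → 215
rgb(216, 82, 215) = #D852D7.

#D852D7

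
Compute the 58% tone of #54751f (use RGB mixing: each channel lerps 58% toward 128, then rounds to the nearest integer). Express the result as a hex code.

#6e7b57

#54751f is rgb(84, 117, 31).
Lerp each channel 58% toward 128:
  R: 84 + 25.52 = 109.52 → 110
  G: 117 + 0.58×(128−117) = 117 + 6.38 = 123.38 → 123
  B: 31 + 56.26 = 87.26 → 87
rgb(110, 123, 87) = #6e7b57.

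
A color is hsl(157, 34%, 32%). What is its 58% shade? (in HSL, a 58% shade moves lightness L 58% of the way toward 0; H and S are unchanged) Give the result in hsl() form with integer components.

L moves 58% from 32 toward 0: 32 − 18.56 = 13.44 → 13.
H and S are unchanged.

hsl(157, 34%, 13%)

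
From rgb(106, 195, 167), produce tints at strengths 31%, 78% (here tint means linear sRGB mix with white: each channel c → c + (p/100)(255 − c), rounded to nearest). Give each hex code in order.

#98d6c2, #def2ec

31%: (106 + 46.19 = 152.19→152, 195 + 18.6 = 213.6→214, 167 + 27.28 = 194.28→194) → #98d6c2
78%: (106 + 116.22 = 222.22→222, 195 + 46.8 = 241.8→242, 167 + 68.64 = 235.64→236) → #def2ec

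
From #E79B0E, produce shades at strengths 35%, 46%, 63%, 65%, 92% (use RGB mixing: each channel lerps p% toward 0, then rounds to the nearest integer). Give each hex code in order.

#E79B0E is rgb(231, 155, 14).
35%: (231 − 80.85 = 150.15→150, 155 − 54.25 = 100.75→101, 14 − 4.9 = 9.1→9) → #966509
46%: (231 − 106.26 = 124.74→125, 155 − 71.3 = 83.7→84, 14 − 6.44 = 7.56→8) → #7D5408
63%: (231 − 145.53 = 85.47→85, 155 − 97.65 = 57.35→57, 14 − 8.82 = 5.18→5) → #553905
65%: (231 − 150.15 = 80.85→81, 155 − 100.75 = 54.25→54, 14 − 9.1 = 4.9→5) → #513605
92%: (231 − 212.52 = 18.48→18, 155 − 142.6 = 12.4→12, 14 − 12.88 = 1.12→1) → #120C01

#966509, #7D5408, #553905, #513605, #120C01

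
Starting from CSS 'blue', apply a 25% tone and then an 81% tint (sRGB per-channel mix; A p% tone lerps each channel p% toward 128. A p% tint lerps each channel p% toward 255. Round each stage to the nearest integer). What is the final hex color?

CSS blue is rgb(0, 0, 255).
Per channel, c → c + 0.25(128 − c):
  R: 0 + 32 = 32 → 32
  G: 0 + 32 = 32 → 32
  B: 255 + 0.25×(128−255) = 255 − 31.75 = 223.25 → 223
After the tone: rgb(32, 32, 223) = #2020DF.
Lerp each channel 81% toward 255:
  R: 32 + 0.81×(255−32) = 32 + 180.63 = 212.63 → 213
  G: 32 + 180.63 = 212.63 → 213
  B: 223 + 0.81×(255−223) = 223 + 25.92 = 248.92 → 249
rgb(213, 213, 249) = #D5D5F9.

#D5D5F9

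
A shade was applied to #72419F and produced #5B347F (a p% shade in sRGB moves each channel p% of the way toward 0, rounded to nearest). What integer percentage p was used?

#72419F is rgb(114, 65, 159); #5B347F is rgb(91, 52, 127).
On the B channel (widest range): 127 ≈ 159 + (p/100)(0 − 159), so p ≈ 100×(127 − 159)/(0 − 159) = -3200/-159 = 20.13.
p = 20 reproduces all three channels after rounding.

20%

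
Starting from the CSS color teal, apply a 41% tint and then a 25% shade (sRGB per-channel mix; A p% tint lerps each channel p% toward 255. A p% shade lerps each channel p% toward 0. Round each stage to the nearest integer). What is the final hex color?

CSS teal is rgb(0, 128, 128).
A 41% tint moves each channel 41% toward 255:
  R: 0 + 0.41×(255−0) = 0 + 104.55 = 104.55 → 105
  G: 128 + 0.41×(255−128) = 128 + 52.07 = 180.07 → 180
  B: 128 + 52.07 = 180.07 → 180
After the tint: rgb(105, 180, 180) = #69B4B4.
A 25% shade moves each channel 25% toward 0:
  R: 105 + 0.25×(0−105) = 105 − 26.25 = 78.75 → 79
  G: 180 + 0.25×(0−180) = 180 − 45 = 135 → 135
  B: 180 − 45 = 135 → 135
rgb(79, 135, 135) = #4F8787.

#4F8787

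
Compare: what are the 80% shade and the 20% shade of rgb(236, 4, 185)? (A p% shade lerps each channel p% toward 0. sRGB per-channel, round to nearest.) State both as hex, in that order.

80% shade:
  R: 236 − 188.8 = 47.2 → 47
  G: 4 − 3.2 = 0.8 → 1
  B: 185 + 0.8×(0−185) = 185 − 148 = 37 → 37
  → #2f0125
20% shade:
  R: 236 + 0.2×(0−236) = 236 − 47.2 = 188.8 → 189
  G: 4 − 0.8 = 3.2 → 3
  B: 185 − 37 = 148 → 148
  → #bd0394

#2f0125, #bd0394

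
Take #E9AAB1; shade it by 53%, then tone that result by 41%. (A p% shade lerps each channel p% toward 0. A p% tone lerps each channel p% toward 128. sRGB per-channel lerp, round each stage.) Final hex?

#E9AAB1 is rgb(233, 170, 177).
A 53% shade moves each channel 53% toward 0:
  R: 233 + 0.53×(0−233) = 233 − 123.49 = 109.51 → 110
  G: 170 − 90.1 = 79.9 → 80
  B: 177 − 93.81 = 83.19 → 83
After the shade: rgb(110, 80, 83) = #6E5053.
Lerp each channel 41% toward 128:
  R: 110 + 0.41×(128−110) = 110 + 7.38 = 117.38 → 117
  G: 80 + 0.41×(128−80) = 80 + 19.68 = 99.68 → 100
  B: 83 + 0.41×(128−83) = 83 + 18.45 = 101.45 → 101
rgb(117, 100, 101) = #756465.

#756465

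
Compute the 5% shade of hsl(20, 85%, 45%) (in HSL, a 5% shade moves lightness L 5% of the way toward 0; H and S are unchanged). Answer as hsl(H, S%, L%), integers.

hsl(20, 85%, 43%)

L moves 5% from 45 toward 0: 45 − 2.25 = 42.75 → 43.
H and S are unchanged.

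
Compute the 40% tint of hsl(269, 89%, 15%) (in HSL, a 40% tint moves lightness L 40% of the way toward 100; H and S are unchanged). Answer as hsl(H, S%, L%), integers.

L moves 40% from 15 toward 100: 15 + 34 = 49 → 49.
H and S are unchanged.

hsl(269, 89%, 49%)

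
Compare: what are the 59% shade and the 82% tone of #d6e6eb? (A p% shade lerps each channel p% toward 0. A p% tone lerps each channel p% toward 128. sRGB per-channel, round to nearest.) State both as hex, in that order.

#d6e6eb is rgb(214, 230, 235).
59% shade:
  R: 214 − 126.26 = 87.74 → 88
  G: 230 + 0.59×(0−230) = 230 − 135.7 = 94.3 → 94
  B: 235 + 0.59×(0−235) = 235 − 138.65 = 96.35 → 96
  → #585e60
82% tone:
  R: 214 + 0.82×(128−214) = 214 − 70.52 = 143.48 → 143
  G: 230 + 0.82×(128−230) = 230 − 83.64 = 146.36 → 146
  B: 235 + 0.82×(128−235) = 235 − 87.74 = 147.26 → 147
  → #8f9293

#585e60, #8f9293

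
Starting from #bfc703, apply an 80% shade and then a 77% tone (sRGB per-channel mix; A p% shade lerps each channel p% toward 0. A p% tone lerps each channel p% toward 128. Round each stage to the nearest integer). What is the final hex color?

#6b6c63

#bfc703 is rgb(191, 199, 3).
Per channel, c → c + 0.8(0 − c):
  R: 191 − 152.8 = 38.2 → 38
  G: 199 − 159.2 = 39.8 → 40
  B: 3 − 2.4 = 0.6 → 1
After the shade: rgb(38, 40, 1) = #262801.
Lerp each channel 77% toward 128:
  R: 38 + 0.77×(128−38) = 38 + 69.3 = 107.3 → 107
  G: 40 + 67.76 = 107.76 → 108
  B: 1 + 97.79 = 98.79 → 99
rgb(107, 108, 99) = #6b6c63.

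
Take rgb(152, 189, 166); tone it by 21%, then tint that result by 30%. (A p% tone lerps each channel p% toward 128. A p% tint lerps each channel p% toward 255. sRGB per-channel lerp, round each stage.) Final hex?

#B3C8BB

A 21% tone moves each channel 21% toward 128:
  R: 152 − 5.04 = 146.96 → 147
  G: 189 + 0.21×(128−189) = 189 − 12.81 = 176.19 → 176
  B: 166 + 0.21×(128−166) = 166 − 7.98 = 158.02 → 158
After the tone: rgb(147, 176, 158) = #93B09E.
Lerp each channel 30% toward 255:
  R: 147 + 0.3×(255−147) = 147 + 32.4 = 179.4 → 179
  G: 176 + 23.7 = 199.7 → 200
  B: 158 + 0.3×(255−158) = 158 + 29.1 = 187.1 → 187
rgb(179, 200, 187) = #B3C8BB.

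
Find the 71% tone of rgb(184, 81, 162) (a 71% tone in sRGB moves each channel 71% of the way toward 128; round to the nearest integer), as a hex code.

Per channel, c → c + 0.71(128 − c):
  R: 184 + 0.71×(128−184) = 184 − 39.76 = 144.24 → 144
  G: 81 + 0.71×(128−81) = 81 + 33.37 = 114.37 → 114
  B: 162 − 24.14 = 137.86 → 138
rgb(144, 114, 138) = #90728A.

#90728A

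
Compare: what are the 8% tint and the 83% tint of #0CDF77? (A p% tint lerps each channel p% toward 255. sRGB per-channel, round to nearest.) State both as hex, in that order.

#1FE282, #D6FAE8

#0CDF77 is rgb(12, 223, 119).
8% tint:
  R: 12 + 0.08×(255−12) = 12 + 19.44 = 31.44 → 31
  G: 223 + 0.08×(255−223) = 223 + 2.56 = 225.56 → 226
  B: 119 + 0.08×(255−119) = 119 + 10.88 = 129.88 → 130
  → #1FE282
83% tint:
  R: 12 + 0.83×(255−12) = 12 + 201.69 = 213.69 → 214
  G: 223 + 0.83×(255−223) = 223 + 26.56 = 249.56 → 250
  B: 119 + 0.83×(255−119) = 119 + 112.88 = 231.88 → 232
  → #D6FAE8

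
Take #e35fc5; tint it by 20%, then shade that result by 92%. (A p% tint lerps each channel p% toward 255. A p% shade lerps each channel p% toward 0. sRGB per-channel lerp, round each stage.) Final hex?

#e35fc5 is rgb(227, 95, 197).
Lerp each channel 20% toward 255:
  R: 227 + 0.2×(255−227) = 227 + 5.6 = 232.6 → 233
  G: 95 + 32 = 127 → 127
  B: 197 + 11.6 = 208.6 → 209
After the tint: rgb(233, 127, 209) = #e97fd1.
Lerp each channel 92% toward 0:
  R: 233 − 214.36 = 18.64 → 19
  G: 127 + 0.92×(0−127) = 127 − 116.84 = 10.16 → 10
  B: 209 − 192.28 = 16.72 → 17
rgb(19, 10, 17) = #130a11.

#130a11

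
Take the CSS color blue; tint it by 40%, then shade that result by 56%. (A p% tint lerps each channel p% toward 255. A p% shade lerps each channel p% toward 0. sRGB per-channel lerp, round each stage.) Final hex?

#2d2d70

CSS blue is rgb(0, 0, 255).
A 40% tint moves each channel 40% toward 255:
  R: 0 + 102 = 102 → 102
  G: 0 + 0.4×(255−0) = 0 + 102 = 102 → 102
  B: 255 + 0 = 255 → 255
After the tint: rgb(102, 102, 255) = #6666ff.
Lerp each channel 56% toward 0:
  R: 102 + 0.56×(0−102) = 102 − 57.12 = 44.88 → 45
  G: 102 − 57.12 = 44.88 → 45
  B: 255 − 142.8 = 112.2 → 112
rgb(45, 45, 112) = #2d2d70.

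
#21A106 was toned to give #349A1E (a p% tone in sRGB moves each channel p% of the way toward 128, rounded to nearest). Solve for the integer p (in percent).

#21A106 is rgb(33, 161, 6); #349A1E is rgb(52, 154, 30).
On the B channel (widest range): 30 ≈ 6 + (p/100)(128 − 6), so p ≈ 100×(30 − 6)/(128 − 6) = 2400/122 = 19.67.
p = 20 reproduces all three channels after rounding.

20%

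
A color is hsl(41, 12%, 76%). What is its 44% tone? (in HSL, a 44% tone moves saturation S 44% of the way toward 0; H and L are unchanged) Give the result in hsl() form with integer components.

S moves 44% from 12 toward 0: 12 − 5.28 = 6.72 → 7.
H and L are unchanged.

hsl(41, 7%, 76%)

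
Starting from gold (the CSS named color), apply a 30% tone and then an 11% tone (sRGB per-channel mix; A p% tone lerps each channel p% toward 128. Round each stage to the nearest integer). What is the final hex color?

#CFB630

CSS gold is rgb(255, 215, 0).
Per channel, c → c + 0.3(128 − c):
  R: 255 + 0.3×(128−255) = 255 − 38.1 = 216.9 → 217
  G: 215 + 0.3×(128−215) = 215 − 26.1 = 188.9 → 189
  B: 0 + 0.3×(128−0) = 0 + 38.4 = 38.4 → 38
After the tone: rgb(217, 189, 38) = #D9BD26.
An 11% tone moves each channel 11% toward 128:
  R: 217 − 9.79 = 207.21 → 207
  G: 189 + 0.11×(128−189) = 189 − 6.71 = 182.29 → 182
  B: 38 + 0.11×(128−38) = 38 + 9.9 = 47.9 → 48
rgb(207, 182, 48) = #CFB630.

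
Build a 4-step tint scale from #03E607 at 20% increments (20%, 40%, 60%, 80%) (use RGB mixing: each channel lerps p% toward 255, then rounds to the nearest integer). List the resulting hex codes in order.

#35EB39, #68F06A, #9AF59C, #CDFACD

#03E607 is rgb(3, 230, 7).
20%: (3 + 50.4 = 53.4→53, 230 + 5 = 235→235, 7 + 49.6 = 56.6→57) → #35EB39
40%: (3 + 100.8 = 103.8→104, 230 + 10 = 240→240, 7 + 99.2 = 106.2→106) → #68F06A
60%: (3 + 151.2 = 154.2→154, 230 + 15 = 245→245, 7 + 148.8 = 155.8→156) → #9AF59C
80%: (3 + 201.6 = 204.6→205, 230 + 20 = 250→250, 7 + 198.4 = 205.4→205) → #CDFACD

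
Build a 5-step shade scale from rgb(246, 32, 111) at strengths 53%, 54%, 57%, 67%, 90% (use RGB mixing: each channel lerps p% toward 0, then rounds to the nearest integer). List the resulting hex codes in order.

#740F34, #710F33, #6A0E30, #510B25, #19030B

53%: (246 − 130.38 = 115.62→116, 32 − 16.96 = 15.04→15, 111 − 58.83 = 52.17→52) → #740F34
54%: (246 − 132.84 = 113.16→113, 32 − 17.28 = 14.72→15, 111 − 59.94 = 51.06→51) → #710F33
57%: (246 − 140.22 = 105.78→106, 32 − 18.24 = 13.76→14, 111 − 63.27 = 47.73→48) → #6A0E30
67%: (246 − 164.82 = 81.18→81, 32 − 21.44 = 10.56→11, 111 − 74.37 = 36.63→37) → #510B25
90%: (246 − 221.4 = 24.6→25, 32 − 28.8 = 3.2→3, 111 − 99.9 = 11.1→11) → #19030B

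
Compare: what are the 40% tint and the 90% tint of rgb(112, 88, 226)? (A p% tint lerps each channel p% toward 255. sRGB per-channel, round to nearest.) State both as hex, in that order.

40% tint:
  R: 112 + 0.4×(255−112) = 112 + 57.2 = 169.2 → 169
  G: 88 + 66.8 = 154.8 → 155
  B: 226 + 11.6 = 237.6 → 238
  → #A99BEE
90% tint:
  R: 112 + 128.7 = 240.7 → 241
  G: 88 + 150.3 = 238.3 → 238
  B: 226 + 26.1 = 252.1 → 252
  → #F1EEFC

#A99BEE, #F1EEFC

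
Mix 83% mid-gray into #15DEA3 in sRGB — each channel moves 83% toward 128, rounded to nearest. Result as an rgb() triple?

rgb(110, 144, 134)

#15DEA3 is rgb(21, 222, 163).
An 83% tone moves each channel 83% toward 128:
  R: 21 + 0.83×(128−21) = 21 + 88.81 = 109.81 → 110
  G: 222 + 0.83×(128−222) = 222 − 78.02 = 143.98 → 144
  B: 163 + 0.83×(128−163) = 163 − 29.05 = 133.95 → 134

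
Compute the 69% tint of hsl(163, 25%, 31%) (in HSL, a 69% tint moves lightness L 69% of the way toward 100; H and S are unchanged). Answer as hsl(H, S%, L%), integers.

hsl(163, 25%, 79%)

L moves 69% from 31 toward 100: 31 + 47.61 = 78.61 → 79.
H and S are unchanged.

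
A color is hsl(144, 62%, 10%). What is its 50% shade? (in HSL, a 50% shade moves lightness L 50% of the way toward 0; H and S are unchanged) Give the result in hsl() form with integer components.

hsl(144, 62%, 5%)

L moves 50% from 10 toward 0: 10 − 5 = 5 → 5.
H and S are unchanged.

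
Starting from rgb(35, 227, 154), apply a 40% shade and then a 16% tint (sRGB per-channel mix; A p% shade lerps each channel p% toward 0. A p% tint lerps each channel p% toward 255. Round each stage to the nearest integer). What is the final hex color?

#3A9B76

Lerp each channel 40% toward 0:
  R: 35 − 14 = 21 → 21
  G: 227 − 90.8 = 136.2 → 136
  B: 154 + 0.4×(0−154) = 154 − 61.6 = 92.4 → 92
After the shade: rgb(21, 136, 92) = #15885C.
Per channel, c → c + 0.16(255 − c):
  R: 21 + 37.44 = 58.44 → 58
  G: 136 + 0.16×(255−136) = 136 + 19.04 = 155.04 → 155
  B: 92 + 0.16×(255−92) = 92 + 26.08 = 118.08 → 118
rgb(58, 155, 118) = #3A9B76.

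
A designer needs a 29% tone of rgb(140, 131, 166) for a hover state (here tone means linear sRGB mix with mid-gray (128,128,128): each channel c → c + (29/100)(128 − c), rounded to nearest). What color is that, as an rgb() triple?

rgb(137, 130, 155)

Per channel, c → c + 0.29(128 − c):
  R: 140 + 0.29×(128−140) = 140 − 3.48 = 136.52 → 137
  G: 131 + 0.29×(128−131) = 131 − 0.87 = 130.13 → 130
  B: 166 − 11.02 = 154.98 → 155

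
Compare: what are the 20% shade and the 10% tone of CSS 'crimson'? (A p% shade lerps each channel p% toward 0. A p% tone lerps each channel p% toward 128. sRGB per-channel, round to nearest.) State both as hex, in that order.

CSS crimson is rgb(220, 20, 60).
20% shade:
  R: 220 + 0.2×(0−220) = 220 − 44 = 176 → 176
  G: 20 − 4 = 16 → 16
  B: 60 + 0.2×(0−60) = 60 − 12 = 48 → 48
  → #B01030
10% tone:
  R: 220 + 0.1×(128−220) = 220 − 9.2 = 210.8 → 211
  G: 20 + 10.8 = 30.8 → 31
  B: 60 + 6.8 = 66.8 → 67
  → #D31F43

#B01030, #D31F43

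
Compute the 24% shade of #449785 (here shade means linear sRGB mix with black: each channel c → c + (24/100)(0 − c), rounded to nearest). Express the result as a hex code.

#449785 is rgb(68, 151, 133).
A 24% shade moves each channel 24% toward 0:
  R: 68 + 0.24×(0−68) = 68 − 16.32 = 51.68 → 52
  G: 151 + 0.24×(0−151) = 151 − 36.24 = 114.76 → 115
  B: 133 − 31.92 = 101.08 → 101
rgb(52, 115, 101) = #347365.

#347365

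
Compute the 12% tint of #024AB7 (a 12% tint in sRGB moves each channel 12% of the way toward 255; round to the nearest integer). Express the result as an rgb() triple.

rgb(32, 96, 192)

#024AB7 is rgb(2, 74, 183).
A 12% tint moves each channel 12% toward 255:
  R: 2 + 30.36 = 32.36 → 32
  G: 74 + 0.12×(255−74) = 74 + 21.72 = 95.72 → 96
  B: 183 + 8.64 = 191.64 → 192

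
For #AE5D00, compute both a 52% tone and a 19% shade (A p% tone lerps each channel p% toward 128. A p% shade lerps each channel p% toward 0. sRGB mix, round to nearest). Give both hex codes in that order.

#966F43, #8D4B00

#AE5D00 is rgb(174, 93, 0).
52% tone:
  R: 174 − 23.92 = 150.08 → 150
  G: 93 + 0.52×(128−93) = 93 + 18.2 = 111.2 → 111
  B: 0 + 66.56 = 66.56 → 67
  → #966F43
19% shade:
  R: 174 − 33.06 = 140.94 → 141
  G: 93 + 0.19×(0−93) = 93 − 17.67 = 75.33 → 75
  B: 0 + 0.19×(0−0) = 0 + 0 = 0 → 0
  → #8D4B00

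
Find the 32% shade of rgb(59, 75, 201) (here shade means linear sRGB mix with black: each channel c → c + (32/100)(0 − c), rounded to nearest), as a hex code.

#283389

A 32% shade moves each channel 32% toward 0:
  R: 59 + 0.32×(0−59) = 59 − 18.88 = 40.12 → 40
  G: 75 + 0.32×(0−75) = 75 − 24 = 51 → 51
  B: 201 − 64.32 = 136.68 → 137
rgb(40, 51, 137) = #283389.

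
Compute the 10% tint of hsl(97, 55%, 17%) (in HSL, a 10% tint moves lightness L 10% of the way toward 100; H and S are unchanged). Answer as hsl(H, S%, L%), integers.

hsl(97, 55%, 25%)

L moves 10% from 17 toward 100: 17 + 8.3 = 25.3 → 25.
H and S are unchanged.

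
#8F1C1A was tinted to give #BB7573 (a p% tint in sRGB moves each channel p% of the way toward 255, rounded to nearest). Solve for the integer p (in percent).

39%

#8F1C1A is rgb(143, 28, 26); #BB7573 is rgb(187, 117, 115).
On the B channel (widest range): 115 ≈ 26 + (p/100)(255 − 26), so p ≈ 100×(115 − 26)/(255 − 26) = 8900/229 = 38.86.
p = 39 reproduces all three channels after rounding.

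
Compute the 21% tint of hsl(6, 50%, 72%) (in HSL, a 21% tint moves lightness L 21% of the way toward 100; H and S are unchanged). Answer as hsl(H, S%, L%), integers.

L moves 21% from 72 toward 100: 72 + 5.88 = 77.88 → 78.
H and S are unchanged.

hsl(6, 50%, 78%)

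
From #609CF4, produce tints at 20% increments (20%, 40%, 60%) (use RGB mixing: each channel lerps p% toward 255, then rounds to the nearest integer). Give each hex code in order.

#80B0F6, #A0C4F8, #BFD7FB

#609CF4 is rgb(96, 156, 244).
20%: (96 + 31.8 = 127.8→128, 156 + 19.8 = 175.8→176, 244 + 2.2 = 246.2→246) → #80B0F6
40%: (96 + 63.6 = 159.6→160, 156 + 39.6 = 195.6→196, 244 + 4.4 = 248.4→248) → #A0C4F8
60%: (96 + 95.4 = 191.4→191, 156 + 59.4 = 215.4→215, 244 + 6.6 = 250.6→251) → #BFD7FB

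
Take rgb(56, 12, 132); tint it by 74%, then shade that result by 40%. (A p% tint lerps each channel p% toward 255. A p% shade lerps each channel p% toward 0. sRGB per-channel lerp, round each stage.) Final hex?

#7A7386

A 74% tint moves each channel 74% toward 255:
  R: 56 + 0.74×(255−56) = 56 + 147.26 = 203.26 → 203
  G: 12 + 179.82 = 191.82 → 192
  B: 132 + 0.74×(255−132) = 132 + 91.02 = 223.02 → 223
After the tint: rgb(203, 192, 223) = #CBC0DF.
A 40% shade moves each channel 40% toward 0:
  R: 203 − 81.2 = 121.8 → 122
  G: 192 − 76.8 = 115.2 → 115
  B: 223 + 0.4×(0−223) = 223 − 89.2 = 133.8 → 134
rgb(122, 115, 134) = #7A7386.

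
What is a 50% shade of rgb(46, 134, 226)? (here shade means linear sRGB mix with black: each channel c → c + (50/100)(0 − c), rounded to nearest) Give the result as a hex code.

#174371

Per channel, c → c + 0.5(0 − c):
  R: 46 + 0.5×(0−46) = 46 − 23 = 23 → 23
  G: 134 + 0.5×(0−134) = 134 − 67 = 67 → 67
  B: 226 + 0.5×(0−226) = 226 − 113 = 113 → 113
rgb(23, 67, 113) = #174371.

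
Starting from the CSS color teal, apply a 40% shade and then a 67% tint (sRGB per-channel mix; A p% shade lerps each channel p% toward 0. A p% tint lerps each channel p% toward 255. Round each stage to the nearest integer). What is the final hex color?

#ABC4C4

CSS teal is rgb(0, 128, 128).
Per channel, c → c + 0.4(0 − c):
  R: 0 + 0 = 0 → 0
  G: 128 + 0.4×(0−128) = 128 − 51.2 = 76.8 → 77
  B: 128 + 0.4×(0−128) = 128 − 51.2 = 76.8 → 77
After the shade: rgb(0, 77, 77) = #004D4D.
Lerp each channel 67% toward 255:
  R: 0 + 170.85 = 170.85 → 171
  G: 77 + 0.67×(255−77) = 77 + 119.26 = 196.26 → 196
  B: 77 + 0.67×(255−77) = 77 + 119.26 = 196.26 → 196
rgb(171, 196, 196) = #ABC4C4.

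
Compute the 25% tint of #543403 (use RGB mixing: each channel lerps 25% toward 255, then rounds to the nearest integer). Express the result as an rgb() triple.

#543403 is rgb(84, 52, 3).
A 25% tint moves each channel 25% toward 255:
  R: 84 + 42.75 = 126.75 → 127
  G: 52 + 50.75 = 102.75 → 103
  B: 3 + 0.25×(255−3) = 3 + 63 = 66 → 66

rgb(127, 103, 66)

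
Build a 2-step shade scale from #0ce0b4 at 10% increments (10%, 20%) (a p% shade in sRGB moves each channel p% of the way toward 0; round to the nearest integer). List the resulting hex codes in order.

#0ce0b4 is rgb(12, 224, 180).
10%: (12 − 1.2 = 10.8→11, 224 − 22.4 = 201.6→202, 180 − 18 = 162→162) → #0bcaa2
20%: (12 − 2.4 = 9.6→10, 224 − 44.8 = 179.2→179, 180 − 36 = 144→144) → #0ab390

#0bcaa2, #0ab390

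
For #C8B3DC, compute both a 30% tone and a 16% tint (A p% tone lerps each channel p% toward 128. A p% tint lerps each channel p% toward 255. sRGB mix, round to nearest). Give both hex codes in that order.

#B2A4C0, #D1BFE2

#C8B3DC is rgb(200, 179, 220).
30% tone:
  R: 200 + 0.3×(128−200) = 200 − 21.6 = 178.4 → 178
  G: 179 + 0.3×(128−179) = 179 − 15.3 = 163.7 → 164
  B: 220 − 27.6 = 192.4 → 192
  → #B2A4C0
16% tint:
  R: 200 + 0.16×(255−200) = 200 + 8.8 = 208.8 → 209
  G: 179 + 0.16×(255−179) = 179 + 12.16 = 191.16 → 191
  B: 220 + 5.6 = 225.6 → 226
  → #D1BFE2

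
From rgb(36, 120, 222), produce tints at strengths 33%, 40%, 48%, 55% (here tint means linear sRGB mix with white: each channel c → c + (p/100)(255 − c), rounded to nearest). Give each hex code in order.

#6ca5e9, #7caeeb, #8db9ee, #9cc2f0

33%: (36 + 72.27 = 108.27→108, 120 + 44.55 = 164.55→165, 222 + 10.89 = 232.89→233) → #6ca5e9
40%: (36 + 87.6 = 123.6→124, 120 + 54 = 174→174, 222 + 13.2 = 235.2→235) → #7caeeb
48%: (36 + 105.12 = 141.12→141, 120 + 64.8 = 184.8→185, 222 + 15.84 = 237.84→238) → #8db9ee
55%: (36 + 120.45 = 156.45→156, 120 + 74.25 = 194.25→194, 222 + 18.15 = 240.15→240) → #9cc2f0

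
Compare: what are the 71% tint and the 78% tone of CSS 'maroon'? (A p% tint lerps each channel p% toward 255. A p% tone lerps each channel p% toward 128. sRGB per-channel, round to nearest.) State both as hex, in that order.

CSS maroon is rgb(128, 0, 0).
71% tint:
  R: 128 + 90.17 = 218.17 → 218
  G: 0 + 0.71×(255−0) = 0 + 181.05 = 181.05 → 181
  B: 0 + 0.71×(255−0) = 0 + 181.05 = 181.05 → 181
  → #dab5b5
78% tone:
  R: 128 + 0.78×(128−128) = 128 + 0 = 128 → 128
  G: 0 + 0.78×(128−0) = 0 + 99.84 = 99.84 → 100
  B: 0 + 0.78×(128−0) = 0 + 99.84 = 99.84 → 100
  → #806464

#dab5b5, #806464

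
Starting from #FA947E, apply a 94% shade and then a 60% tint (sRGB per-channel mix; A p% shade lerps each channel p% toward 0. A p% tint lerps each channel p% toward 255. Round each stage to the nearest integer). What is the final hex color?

#FA947E is rgb(250, 148, 126).
A 94% shade moves each channel 94% toward 0:
  R: 250 − 235 = 15 → 15
  G: 148 − 139.12 = 8.88 → 9
  B: 126 + 0.94×(0−126) = 126 − 118.44 = 7.56 → 8
After the shade: rgb(15, 9, 8) = #0F0908.
Lerp each channel 60% toward 255:
  R: 15 + 0.6×(255−15) = 15 + 144 = 159 → 159
  G: 9 + 0.6×(255−9) = 9 + 147.6 = 156.6 → 157
  B: 8 + 0.6×(255−8) = 8 + 148.2 = 156.2 → 156
rgb(159, 157, 156) = #9F9D9C.

#9F9D9C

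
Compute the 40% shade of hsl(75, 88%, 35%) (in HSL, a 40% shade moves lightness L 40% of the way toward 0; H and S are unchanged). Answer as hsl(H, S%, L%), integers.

hsl(75, 88%, 21%)

L moves 40% from 35 toward 0: 35 − 14 = 21 → 21.
H and S are unchanged.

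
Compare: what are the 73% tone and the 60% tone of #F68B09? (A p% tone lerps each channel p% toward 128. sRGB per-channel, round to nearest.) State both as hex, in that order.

#F68B09 is rgb(246, 139, 9).
73% tone:
  R: 246 + 0.73×(128−246) = 246 − 86.14 = 159.86 → 160
  G: 139 + 0.73×(128−139) = 139 − 8.03 = 130.97 → 131
  B: 9 + 0.73×(128−9) = 9 + 86.87 = 95.87 → 96
  → #A08360
60% tone:
  R: 246 + 0.6×(128−246) = 246 − 70.8 = 175.2 → 175
  G: 139 − 6.6 = 132.4 → 132
  B: 9 + 0.6×(128−9) = 9 + 71.4 = 80.4 → 80
  → #AF8450

#A08360, #AF8450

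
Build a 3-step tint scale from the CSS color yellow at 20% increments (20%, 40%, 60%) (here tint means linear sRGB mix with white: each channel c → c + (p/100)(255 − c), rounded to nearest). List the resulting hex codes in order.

#FFFF33, #FFFF66, #FFFF99

CSS yellow is rgb(255, 255, 0).
20%: (255→255, 255→255, 0 + 51 = 51→51) → #FFFF33
40%: (255→255, 255→255, 0 + 102 = 102→102) → #FFFF66
60%: (255→255, 255→255, 0 + 153 = 153→153) → #FFFF99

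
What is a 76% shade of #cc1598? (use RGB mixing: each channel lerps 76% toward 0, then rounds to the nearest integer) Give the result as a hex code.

#310524

#cc1598 is rgb(204, 21, 152).
Lerp each channel 76% toward 0:
  R: 204 + 0.76×(0−204) = 204 − 155.04 = 48.96 → 49
  G: 21 − 15.96 = 5.04 → 5
  B: 152 + 0.76×(0−152) = 152 − 115.52 = 36.48 → 36
rgb(49, 5, 36) = #310524.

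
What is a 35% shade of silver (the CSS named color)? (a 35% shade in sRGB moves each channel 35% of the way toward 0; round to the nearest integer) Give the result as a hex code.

CSS silver is rgb(192, 192, 192).
Per channel, c → c + 0.35(0 − c):
  R: 192 + 0.35×(0−192) = 192 − 67.2 = 124.8 → 125
  G: 192 + 0.35×(0−192) = 192 − 67.2 = 124.8 → 125
  B: 192 + 0.35×(0−192) = 192 − 67.2 = 124.8 → 125
rgb(125, 125, 125) = #7d7d7d.

#7d7d7d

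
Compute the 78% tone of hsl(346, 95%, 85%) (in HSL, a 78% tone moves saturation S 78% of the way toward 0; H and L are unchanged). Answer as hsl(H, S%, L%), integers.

hsl(346, 21%, 85%)

S moves 78% from 95 toward 0: 95 − 74.1 = 20.9 → 21.
H and L are unchanged.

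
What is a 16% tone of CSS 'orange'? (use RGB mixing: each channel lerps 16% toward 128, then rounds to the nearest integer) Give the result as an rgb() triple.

rgb(235, 159, 20)

CSS orange is rgb(255, 165, 0).
Per channel, c → c + 0.16(128 − c):
  R: 255 + 0.16×(128−255) = 255 − 20.32 = 234.68 → 235
  G: 165 − 5.92 = 159.08 → 159
  B: 0 + 0.16×(128−0) = 0 + 20.48 = 20.48 → 20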